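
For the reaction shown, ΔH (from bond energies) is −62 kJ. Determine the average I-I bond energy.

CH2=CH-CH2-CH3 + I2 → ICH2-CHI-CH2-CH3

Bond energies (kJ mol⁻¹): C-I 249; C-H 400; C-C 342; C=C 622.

D(I-I) ≈ 156 kJ/mol

Let D be the I-I bond energy.
Σ(broken) = 2×342 + 8×400 + 1×622 + 1×D = 4506 + D
Σ(formed) = 3×342 + 8×400 + 2×249 = 4724
ΔH = Σ(broken) − Σ(formed) = (4506 + D) − (4724) = −218 + D
Setting this equal to −62 kJ gives D = 156 kJ/mol.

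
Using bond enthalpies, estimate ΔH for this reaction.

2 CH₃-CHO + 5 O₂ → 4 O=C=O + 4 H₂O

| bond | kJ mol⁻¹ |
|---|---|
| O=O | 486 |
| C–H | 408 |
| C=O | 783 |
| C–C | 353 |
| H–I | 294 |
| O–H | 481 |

Bonds broken (reactants):
  C–C: 2 × 353 = 706
  C–H: 8 × 408 = 3264
  C=O: 2 × 783 = 1566
  O=O: 5 × 486 = 2430
  Σ(broken) = 7966 kJ
Bonds formed (products):
  C=O: 8 × 783 = 6264
  O–H: 8 × 481 = 3848
  Σ(formed) = 10112 kJ
ΔH = Σ(broken) − Σ(formed) = 7966 − 10112 = −2146 kJ

ΔH ≈ −2146 kJ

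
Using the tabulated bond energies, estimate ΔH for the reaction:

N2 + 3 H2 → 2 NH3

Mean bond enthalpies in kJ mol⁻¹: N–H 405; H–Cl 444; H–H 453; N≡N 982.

Bonds broken (reactants):
  H–H: 3 × 453 = 1359
  N≡N: 1 × 982 = 982
  Σ(broken) = 2341 kJ
Bonds formed (products):
  N–H: 6 × 405 = 2430
  Σ(formed) = 2430 kJ
ΔH = Σ(broken) − Σ(formed) = 2341 − 2430 = −89 kJ

ΔH ≈ −89 kJ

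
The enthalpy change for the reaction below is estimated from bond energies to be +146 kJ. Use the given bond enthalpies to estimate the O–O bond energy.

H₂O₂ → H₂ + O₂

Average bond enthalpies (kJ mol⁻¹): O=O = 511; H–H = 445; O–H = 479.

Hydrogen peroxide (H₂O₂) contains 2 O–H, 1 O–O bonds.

Let D be the O–O bond energy.
Σ(broken) = 2×479 + 1×D = 958 + D
Σ(formed) = 1×445 + 1×511 = 956
ΔH = Σ(broken) − Σ(formed) = (958 + D) − (956) = +2 + D
Setting this equal to +146 kJ gives D = 144 kJ/mol.

D(O–O) ≈ 144 kJ/mol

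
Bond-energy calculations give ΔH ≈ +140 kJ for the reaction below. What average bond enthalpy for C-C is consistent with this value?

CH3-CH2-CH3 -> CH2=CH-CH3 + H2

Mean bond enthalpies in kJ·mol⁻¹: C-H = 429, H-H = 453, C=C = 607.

D(C-C) ≈ 342 kJ/mol

Let D be the C-C bond energy.
Σ(broken) = 2×D + 8×429 = 3432 + 2D
Σ(formed) = 1×D + 6×429 + 1×607 + 1×453 = 3634 + D
ΔH = Σ(broken) − Σ(formed) = (3432 + 2D) − (3634 + D) = −202 + D
Setting this equal to +140 kJ gives D = 342 kJ/mol.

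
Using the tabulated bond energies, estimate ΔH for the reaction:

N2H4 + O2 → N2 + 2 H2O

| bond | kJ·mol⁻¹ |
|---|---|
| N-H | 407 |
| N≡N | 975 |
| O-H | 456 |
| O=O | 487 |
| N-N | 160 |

ΔH ≈ −524 kJ

Bonds broken (reactants):
  N-H: 4 × 407 = 1628
  N-N: 1 × 160 = 160
  O=O: 1 × 487 = 487
  Σ(broken) = 2275 kJ
Bonds formed (products):
  N≡N: 1 × 975 = 975
  O-H: 4 × 456 = 1824
  Σ(formed) = 2799 kJ
ΔH = Σ(broken) − Σ(formed) = 2275 − 2799 = −524 kJ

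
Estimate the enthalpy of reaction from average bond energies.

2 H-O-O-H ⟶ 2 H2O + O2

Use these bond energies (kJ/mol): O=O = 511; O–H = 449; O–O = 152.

ΔH ≈ −207 kJ

Bonds broken (reactants):
  O–H: 4 × 449 = 1796
  O–O: 2 × 152 = 304
  Σ(broken) = 2100 kJ
Bonds formed (products):
  O–H: 4 × 449 = 1796
  O=O: 1 × 511 = 511
  Σ(formed) = 2307 kJ
ΔH = Σ(broken) − Σ(formed) = 2100 − 2307 = −207 kJ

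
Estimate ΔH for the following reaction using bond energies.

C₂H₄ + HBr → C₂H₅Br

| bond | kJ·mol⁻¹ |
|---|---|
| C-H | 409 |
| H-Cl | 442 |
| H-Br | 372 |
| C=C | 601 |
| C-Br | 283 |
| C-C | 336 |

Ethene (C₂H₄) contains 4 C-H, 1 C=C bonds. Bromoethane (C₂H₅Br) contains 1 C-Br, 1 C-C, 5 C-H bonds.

ΔH ≈ −55 kJ

Bonds broken (reactants):
  C-H: 4 × 409 = 1636
  C=C: 1 × 601 = 601
  H-Br: 1 × 372 = 372
  Σ(broken) = 2609 kJ
Bonds formed (products):
  C-Br: 1 × 283 = 283
  C-C: 1 × 336 = 336
  C-H: 5 × 409 = 2045
  Σ(formed) = 2664 kJ
ΔH = Σ(broken) − Σ(formed) = 2609 − 2664 = −55 kJ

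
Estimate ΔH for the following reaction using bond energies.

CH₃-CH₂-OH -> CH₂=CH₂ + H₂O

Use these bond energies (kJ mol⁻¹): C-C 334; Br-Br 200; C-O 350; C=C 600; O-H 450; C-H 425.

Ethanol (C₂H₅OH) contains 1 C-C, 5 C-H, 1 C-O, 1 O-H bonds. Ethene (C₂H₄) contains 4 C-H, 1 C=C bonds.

Bonds broken (reactants):
  C-C: 1 × 334 = 334
  C-H: 5 × 425 = 2125
  C-O: 1 × 350 = 350
  O-H: 1 × 450 = 450
  Σ(broken) = 3259 kJ
Bonds formed (products):
  C-H: 4 × 425 = 1700
  C=C: 1 × 600 = 600
  O-H: 2 × 450 = 900
  Σ(formed) = 3200 kJ
ΔH = Σ(broken) − Σ(formed) = 3259 − 3200 = +59 kJ

ΔH ≈ +59 kJ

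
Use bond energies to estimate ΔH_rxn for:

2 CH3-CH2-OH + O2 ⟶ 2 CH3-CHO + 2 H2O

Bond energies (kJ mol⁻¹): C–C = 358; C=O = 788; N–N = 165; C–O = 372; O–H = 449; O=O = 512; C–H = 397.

Bonds broken (reactants):
  C–C: 2 × 358 = 716
  C–H: 10 × 397 = 3970
  C–O: 2 × 372 = 744
  O–H: 2 × 449 = 898
  O=O: 1 × 512 = 512
  Σ(broken) = 6840 kJ
Bonds formed (products):
  C–C: 2 × 358 = 716
  C–H: 8 × 397 = 3176
  C=O: 2 × 788 = 1576
  O–H: 4 × 449 = 1796
  Σ(formed) = 7264 kJ
ΔH = Σ(broken) − Σ(formed) = 6840 − 7264 = −424 kJ

ΔH ≈ −424 kJ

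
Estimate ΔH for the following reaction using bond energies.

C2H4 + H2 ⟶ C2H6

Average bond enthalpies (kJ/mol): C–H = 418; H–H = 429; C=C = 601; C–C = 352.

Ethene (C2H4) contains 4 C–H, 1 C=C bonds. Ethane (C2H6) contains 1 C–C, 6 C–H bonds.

ΔH ≈ −158 kJ

Bonds broken (reactants):
  C–H: 4 × 418 = 1672
  C=C: 1 × 601 = 601
  H–H: 1 × 429 = 429
  Σ(broken) = 2702 kJ
Bonds formed (products):
  C–C: 1 × 352 = 352
  C–H: 6 × 418 = 2508
  Σ(formed) = 2860 kJ
ΔH = Σ(broken) − Σ(formed) = 2702 − 2860 = −158 kJ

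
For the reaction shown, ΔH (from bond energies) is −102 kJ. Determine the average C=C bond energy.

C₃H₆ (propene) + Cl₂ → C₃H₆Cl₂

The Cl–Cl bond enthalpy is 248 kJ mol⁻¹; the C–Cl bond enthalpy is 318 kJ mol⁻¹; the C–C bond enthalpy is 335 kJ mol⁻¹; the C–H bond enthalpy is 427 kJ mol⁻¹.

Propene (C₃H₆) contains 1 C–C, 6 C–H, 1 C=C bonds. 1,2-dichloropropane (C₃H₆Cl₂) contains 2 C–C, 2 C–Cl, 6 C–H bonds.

D(C=C) ≈ 621 kJ/mol

Let D be the C=C bond energy.
Σ(broken) = 1×335 + 6×427 + 1×D + 1×248 = 3145 + D
Σ(formed) = 2×335 + 2×318 + 6×427 = 3868
ΔH = Σ(broken) − Σ(formed) = (3145 + D) − (3868) = −723 + D
Setting this equal to −102 kJ gives D = 621 kJ/mol.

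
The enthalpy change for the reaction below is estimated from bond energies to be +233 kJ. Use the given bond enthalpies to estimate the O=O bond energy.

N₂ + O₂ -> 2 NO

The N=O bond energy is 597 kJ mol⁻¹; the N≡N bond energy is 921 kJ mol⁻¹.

Let D be the O=O bond energy.
Σ(broken) = 1×921 + 1×D = 921 + D
Σ(formed) = 2×597 = 1194
ΔH = Σ(broken) − Σ(formed) = (921 + D) − (1194) = −273 + D
Setting this equal to +233 kJ gives D = 506 kJ/mol.

D(O=O) ≈ 506 kJ/mol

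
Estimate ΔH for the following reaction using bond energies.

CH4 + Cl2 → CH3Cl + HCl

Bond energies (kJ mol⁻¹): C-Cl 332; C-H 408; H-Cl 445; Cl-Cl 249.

ΔH ≈ −120 kJ

Bonds broken (reactants):
  C-H: 4 × 408 = 1632
  Cl-Cl: 1 × 249 = 249
  Σ(broken) = 1881 kJ
Bonds formed (products):
  C-Cl: 1 × 332 = 332
  C-H: 3 × 408 = 1224
  H-Cl: 1 × 445 = 445
  Σ(formed) = 2001 kJ
ΔH = Σ(broken) − Σ(formed) = 1881 − 2001 = −120 kJ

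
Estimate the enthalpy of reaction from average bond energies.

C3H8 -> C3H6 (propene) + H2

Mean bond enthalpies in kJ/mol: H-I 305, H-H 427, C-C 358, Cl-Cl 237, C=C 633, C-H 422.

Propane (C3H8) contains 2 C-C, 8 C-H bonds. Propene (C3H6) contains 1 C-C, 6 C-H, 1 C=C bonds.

Bonds broken (reactants):
  C-C: 2 × 358 = 716
  C-H: 8 × 422 = 3376
  Σ(broken) = 4092 kJ
Bonds formed (products):
  C-C: 1 × 358 = 358
  C-H: 6 × 422 = 2532
  C=C: 1 × 633 = 633
  H-H: 1 × 427 = 427
  Σ(formed) = 3950 kJ
ΔH = Σ(broken) − Σ(formed) = 4092 − 3950 = +142 kJ

ΔH ≈ +142 kJ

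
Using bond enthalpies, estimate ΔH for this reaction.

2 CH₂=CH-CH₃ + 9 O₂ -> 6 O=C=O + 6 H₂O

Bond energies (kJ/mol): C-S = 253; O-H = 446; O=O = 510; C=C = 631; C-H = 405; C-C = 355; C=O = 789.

ΔH ≈ −3398 kJ

Bonds broken (reactants):
  C-C: 2 × 355 = 710
  C-H: 12 × 405 = 4860
  C=C: 2 × 631 = 1262
  O=O: 9 × 510 = 4590
  Σ(broken) = 11422 kJ
Bonds formed (products):
  C=O: 12 × 789 = 9468
  O-H: 12 × 446 = 5352
  Σ(formed) = 14820 kJ
ΔH = Σ(broken) − Σ(formed) = 11422 − 14820 = −3398 kJ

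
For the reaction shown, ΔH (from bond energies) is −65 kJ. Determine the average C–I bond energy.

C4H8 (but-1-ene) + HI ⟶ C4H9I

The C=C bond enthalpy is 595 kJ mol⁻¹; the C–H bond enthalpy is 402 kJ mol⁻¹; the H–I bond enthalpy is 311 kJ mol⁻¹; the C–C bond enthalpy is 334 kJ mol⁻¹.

D(C–I) ≈ 235 kJ/mol

Let D be the C–I bond energy.
Σ(broken) = 2×334 + 8×402 + 1×595 + 1×311 = 4790
Σ(formed) = 3×334 + 9×402 + 1×D = 4620 + D
ΔH = Σ(broken) − Σ(formed) = (4790) − (4620 + D) = +170 − D
Setting this equal to −65 kJ gives D = 235 kJ/mol.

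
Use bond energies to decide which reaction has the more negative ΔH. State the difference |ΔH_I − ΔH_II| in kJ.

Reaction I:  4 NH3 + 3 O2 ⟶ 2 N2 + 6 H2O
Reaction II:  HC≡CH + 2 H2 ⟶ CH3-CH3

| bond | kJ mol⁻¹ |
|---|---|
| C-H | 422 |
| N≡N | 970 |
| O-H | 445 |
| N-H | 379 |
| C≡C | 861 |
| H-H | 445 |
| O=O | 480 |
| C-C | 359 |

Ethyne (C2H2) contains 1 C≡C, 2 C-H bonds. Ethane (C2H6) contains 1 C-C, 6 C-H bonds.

Reaction I, by 996 kJ

Reaction I:
  Bonds broken (reactants):
    N-H: 12 × 379 = 4548
    O=O: 3 × 480 = 1440
    Σ(broken) = 5988 kJ
  Bonds formed (products):
    N≡N: 2 × 970 = 1940
    O-H: 12 × 445 = 5340
    Σ(formed) = 7280 kJ
  ΔH_I = 5988 − 7280 = −1292 kJ
Reaction II:
  Bonds broken (reactants):
    C≡C: 1 × 861 = 861
    C-H: 2 × 422 = 844
    H-H: 2 × 445 = 890
    Σ(broken) = 2595 kJ
  Bonds formed (products):
    C-C: 1 × 359 = 359
    C-H: 6 × 422 = 2532
    Σ(formed) = 2891 kJ
  ΔH_II = 2595 − 2891 = −296 kJ
ΔH_I − ΔH_II = −996 kJ, so reaction I has the more negative ΔH; |ΔH_I − ΔH_II| = 996 kJ.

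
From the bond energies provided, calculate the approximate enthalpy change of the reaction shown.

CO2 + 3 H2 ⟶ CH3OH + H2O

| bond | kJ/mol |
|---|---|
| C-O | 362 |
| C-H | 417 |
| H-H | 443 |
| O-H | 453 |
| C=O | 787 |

ΔH ≈ −69 kJ

Bonds broken (reactants):
  C=O: 2 × 787 = 1574
  H-H: 3 × 443 = 1329
  Σ(broken) = 2903 kJ
Bonds formed (products):
  C-H: 3 × 417 = 1251
  C-O: 1 × 362 = 362
  O-H: 3 × 453 = 1359
  Σ(formed) = 2972 kJ
ΔH = Σ(broken) − Σ(formed) = 2903 − 2972 = −69 kJ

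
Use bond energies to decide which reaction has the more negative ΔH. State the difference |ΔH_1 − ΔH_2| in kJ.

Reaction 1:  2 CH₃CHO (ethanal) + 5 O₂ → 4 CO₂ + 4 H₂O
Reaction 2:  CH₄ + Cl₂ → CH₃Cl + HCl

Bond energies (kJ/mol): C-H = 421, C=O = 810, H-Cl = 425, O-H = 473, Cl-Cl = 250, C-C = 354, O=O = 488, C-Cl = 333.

Reaction 1, by 2041 kJ

Reaction 1:
  Bonds broken (reactants):
    C-C: 2 × 354 = 708
    C-H: 8 × 421 = 3368
    C=O: 2 × 810 = 1620
    O=O: 5 × 488 = 2440
    Σ(broken) = 8136 kJ
  Bonds formed (products):
    C=O: 8 × 810 = 6480
    O-H: 8 × 473 = 3784
    Σ(formed) = 10264 kJ
  ΔH_1 = 8136 − 10264 = −2128 kJ
Reaction 2:
  Bonds broken (reactants):
    C-H: 4 × 421 = 1684
    Cl-Cl: 1 × 250 = 250
    Σ(broken) = 1934 kJ
  Bonds formed (products):
    C-Cl: 1 × 333 = 333
    C-H: 3 × 421 = 1263
    H-Cl: 1 × 425 = 425
    Σ(formed) = 2021 kJ
  ΔH_2 = 1934 − 2021 = −87 kJ
ΔH_1 − ΔH_2 = −2041 kJ, so reaction 1 has the more negative ΔH; |ΔH_1 − ΔH_2| = 2041 kJ.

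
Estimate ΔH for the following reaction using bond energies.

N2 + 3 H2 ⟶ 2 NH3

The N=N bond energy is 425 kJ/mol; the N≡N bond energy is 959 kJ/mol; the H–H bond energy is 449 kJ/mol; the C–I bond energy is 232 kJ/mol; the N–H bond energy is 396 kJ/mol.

Bonds broken (reactants):
  H–H: 3 × 449 = 1347
  N≡N: 1 × 959 = 959
  Σ(broken) = 2306 kJ
Bonds formed (products):
  N–H: 6 × 396 = 2376
  Σ(formed) = 2376 kJ
ΔH = Σ(broken) − Σ(formed) = 2306 − 2376 = −70 kJ

ΔH ≈ −70 kJ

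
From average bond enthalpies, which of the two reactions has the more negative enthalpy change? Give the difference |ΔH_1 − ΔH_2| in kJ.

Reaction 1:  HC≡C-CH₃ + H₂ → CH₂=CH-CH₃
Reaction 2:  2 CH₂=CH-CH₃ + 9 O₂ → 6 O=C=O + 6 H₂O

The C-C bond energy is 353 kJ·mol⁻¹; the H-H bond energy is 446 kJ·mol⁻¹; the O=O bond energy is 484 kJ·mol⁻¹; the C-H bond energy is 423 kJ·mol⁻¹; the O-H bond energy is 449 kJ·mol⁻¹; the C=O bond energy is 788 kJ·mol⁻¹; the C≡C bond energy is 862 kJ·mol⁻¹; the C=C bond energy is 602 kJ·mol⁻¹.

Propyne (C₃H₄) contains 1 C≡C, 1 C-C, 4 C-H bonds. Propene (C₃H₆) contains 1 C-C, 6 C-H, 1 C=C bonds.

Reaction 2, by 3362 kJ

Reaction 1:
  Bonds broken (reactants):
    C≡C: 1 × 862 = 862
    C-C: 1 × 353 = 353
    C-H: 4 × 423 = 1692
    H-H: 1 × 446 = 446
    Σ(broken) = 3353 kJ
  Bonds formed (products):
    C-C: 1 × 353 = 353
    C-H: 6 × 423 = 2538
    C=C: 1 × 602 = 602
    Σ(formed) = 3493 kJ
  ΔH_1 = 3353 − 3493 = −140 kJ
Reaction 2:
  Bonds broken (reactants):
    C-C: 2 × 353 = 706
    C-H: 12 × 423 = 5076
    C=C: 2 × 602 = 1204
    O=O: 9 × 484 = 4356
    Σ(broken) = 11342 kJ
  Bonds formed (products):
    C=O: 12 × 788 = 9456
    O-H: 12 × 449 = 5388
    Σ(formed) = 14844 kJ
  ΔH_2 = 11342 − 14844 = −3502 kJ
ΔH_1 − ΔH_2 = +3362 kJ, so reaction 2 has the more negative ΔH; |ΔH_1 − ΔH_2| = 3362 kJ.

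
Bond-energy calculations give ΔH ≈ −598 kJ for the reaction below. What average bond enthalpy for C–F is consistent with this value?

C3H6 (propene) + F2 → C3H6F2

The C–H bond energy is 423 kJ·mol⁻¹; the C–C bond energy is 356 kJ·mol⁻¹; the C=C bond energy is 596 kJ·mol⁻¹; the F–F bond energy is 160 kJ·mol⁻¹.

Let D be the C–F bond energy.
Σ(broken) = 1×356 + 6×423 + 1×596 + 1×160 = 3650
Σ(formed) = 2×356 + 2×D + 6×423 = 3250 + 2D
ΔH = Σ(broken) − Σ(formed) = (3650) − (3250 + 2D) = +400 − 2D
Setting this equal to −598 kJ gives 2D = 998, so D = 499 kJ/mol.

D(C–F) ≈ 499 kJ/mol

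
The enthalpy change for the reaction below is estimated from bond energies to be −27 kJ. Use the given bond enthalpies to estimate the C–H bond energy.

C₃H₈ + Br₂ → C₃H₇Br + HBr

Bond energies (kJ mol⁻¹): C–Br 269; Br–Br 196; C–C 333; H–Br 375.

Let D be the C–H bond energy.
Σ(broken) = 1×196 + 2×333 + 8×D = 862 + 8D
Σ(formed) = 1×269 + 2×333 + 7×D + 1×375 = 1310 + 7D
ΔH = Σ(broken) − Σ(formed) = (862 + 8D) − (1310 + 7D) = −448 + D
Setting this equal to −27 kJ gives D = 421 kJ/mol.

D(C–H) ≈ 421 kJ/mol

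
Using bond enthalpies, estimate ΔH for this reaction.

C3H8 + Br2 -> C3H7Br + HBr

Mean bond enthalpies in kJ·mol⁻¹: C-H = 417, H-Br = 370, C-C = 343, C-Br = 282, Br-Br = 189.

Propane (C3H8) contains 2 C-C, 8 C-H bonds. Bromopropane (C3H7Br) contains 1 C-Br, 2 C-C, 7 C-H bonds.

Bonds broken (reactants):
  Br-Br: 1 × 189 = 189
  C-C: 2 × 343 = 686
  C-H: 8 × 417 = 3336
  Σ(broken) = 4211 kJ
Bonds formed (products):
  C-Br: 1 × 282 = 282
  C-C: 2 × 343 = 686
  C-H: 7 × 417 = 2919
  H-Br: 1 × 370 = 370
  Σ(formed) = 4257 kJ
ΔH = Σ(broken) − Σ(formed) = 4211 − 4257 = −46 kJ

ΔH ≈ −46 kJ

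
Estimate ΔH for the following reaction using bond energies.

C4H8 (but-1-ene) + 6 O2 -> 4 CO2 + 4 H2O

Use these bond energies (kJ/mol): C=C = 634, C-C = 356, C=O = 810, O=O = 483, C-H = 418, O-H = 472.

Bonds broken (reactants):
  C-C: 2 × 356 = 712
  C-H: 8 × 418 = 3344
  C=C: 1 × 634 = 634
  O=O: 6 × 483 = 2898
  Σ(broken) = 7588 kJ
Bonds formed (products):
  C=O: 8 × 810 = 6480
  O-H: 8 × 472 = 3776
  Σ(formed) = 10256 kJ
ΔH = Σ(broken) − Σ(formed) = 7588 − 10256 = −2668 kJ

ΔH ≈ −2668 kJ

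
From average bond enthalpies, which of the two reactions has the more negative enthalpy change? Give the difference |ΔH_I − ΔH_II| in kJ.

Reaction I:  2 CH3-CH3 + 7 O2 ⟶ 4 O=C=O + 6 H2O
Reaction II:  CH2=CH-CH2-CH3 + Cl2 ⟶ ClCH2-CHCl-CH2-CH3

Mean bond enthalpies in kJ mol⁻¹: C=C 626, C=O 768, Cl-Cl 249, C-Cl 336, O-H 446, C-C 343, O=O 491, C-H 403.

Reaction I, by 2397 kJ

Reaction I:
  Bonds broken (reactants):
    C-C: 2 × 343 = 686
    C-H: 12 × 403 = 4836
    O=O: 7 × 491 = 3437
    Σ(broken) = 8959 kJ
  Bonds formed (products):
    C=O: 8 × 768 = 6144
    O-H: 12 × 446 = 5352
    Σ(formed) = 11496 kJ
  ΔH_I = 8959 − 11496 = −2537 kJ
Reaction II:
  Bonds broken (reactants):
    C-C: 2 × 343 = 686
    C-H: 8 × 403 = 3224
    C=C: 1 × 626 = 626
    Cl-Cl: 1 × 249 = 249
    Σ(broken) = 4785 kJ
  Bonds formed (products):
    C-C: 3 × 343 = 1029
    C-Cl: 2 × 336 = 672
    C-H: 8 × 403 = 3224
    Σ(formed) = 4925 kJ
  ΔH_II = 4785 − 4925 = −140 kJ
ΔH_I − ΔH_II = −2397 kJ, so reaction I has the more negative ΔH; |ΔH_I − ΔH_II| = 2397 kJ.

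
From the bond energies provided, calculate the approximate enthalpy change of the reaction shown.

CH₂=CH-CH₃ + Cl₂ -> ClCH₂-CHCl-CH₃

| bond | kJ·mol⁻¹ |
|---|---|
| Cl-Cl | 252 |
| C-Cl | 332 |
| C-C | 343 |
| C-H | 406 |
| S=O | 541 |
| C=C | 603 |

Bonds broken (reactants):
  C-C: 1 × 343 = 343
  C-H: 6 × 406 = 2436
  C=C: 1 × 603 = 603
  Cl-Cl: 1 × 252 = 252
  Σ(broken) = 3634 kJ
Bonds formed (products):
  C-C: 2 × 343 = 686
  C-Cl: 2 × 332 = 664
  C-H: 6 × 406 = 2436
  Σ(formed) = 3786 kJ
ΔH = Σ(broken) − Σ(formed) = 3634 − 3786 = −152 kJ

ΔH ≈ −152 kJ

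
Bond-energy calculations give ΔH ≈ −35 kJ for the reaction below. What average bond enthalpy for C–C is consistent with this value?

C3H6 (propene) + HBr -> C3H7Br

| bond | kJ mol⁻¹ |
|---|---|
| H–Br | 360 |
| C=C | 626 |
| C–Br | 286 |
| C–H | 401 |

D(C–C) ≈ 334 kJ/mol

Let D be the C–C bond energy.
Σ(broken) = 1×D + 6×401 + 1×626 + 1×360 = 3392 + D
Σ(formed) = 1×286 + 2×D + 7×401 = 3093 + 2D
ΔH = Σ(broken) − Σ(formed) = (3392 + D) − (3093 + 2D) = +299 − D
Setting this equal to −35 kJ gives D = 334 kJ/mol.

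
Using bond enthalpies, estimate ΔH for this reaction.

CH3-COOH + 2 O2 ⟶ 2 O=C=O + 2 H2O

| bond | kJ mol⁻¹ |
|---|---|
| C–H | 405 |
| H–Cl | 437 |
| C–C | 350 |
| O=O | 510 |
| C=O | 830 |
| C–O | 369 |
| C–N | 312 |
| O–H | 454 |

Bonds broken (reactants):
  C–C: 1 × 350 = 350
  C–H: 3 × 405 = 1215
  C–O: 1 × 369 = 369
  C=O: 1 × 830 = 830
  O–H: 1 × 454 = 454
  O=O: 2 × 510 = 1020
  Σ(broken) = 4238 kJ
Bonds formed (products):
  C=O: 4 × 830 = 3320
  O–H: 4 × 454 = 1816
  Σ(formed) = 5136 kJ
ΔH = Σ(broken) − Σ(formed) = 4238 − 5136 = −898 kJ

ΔH ≈ −898 kJ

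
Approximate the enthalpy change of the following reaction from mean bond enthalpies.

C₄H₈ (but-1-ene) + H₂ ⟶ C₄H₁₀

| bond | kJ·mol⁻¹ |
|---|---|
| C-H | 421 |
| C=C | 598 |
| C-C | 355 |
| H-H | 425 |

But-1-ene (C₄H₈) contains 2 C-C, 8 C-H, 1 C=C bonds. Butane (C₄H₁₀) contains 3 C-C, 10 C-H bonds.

Bonds broken (reactants):
  C-C: 2 × 355 = 710
  C-H: 8 × 421 = 3368
  C=C: 1 × 598 = 598
  H-H: 1 × 425 = 425
  Σ(broken) = 5101 kJ
Bonds formed (products):
  C-C: 3 × 355 = 1065
  C-H: 10 × 421 = 4210
  Σ(formed) = 5275 kJ
ΔH = Σ(broken) − Σ(formed) = 5101 − 5275 = −174 kJ

ΔH ≈ −174 kJ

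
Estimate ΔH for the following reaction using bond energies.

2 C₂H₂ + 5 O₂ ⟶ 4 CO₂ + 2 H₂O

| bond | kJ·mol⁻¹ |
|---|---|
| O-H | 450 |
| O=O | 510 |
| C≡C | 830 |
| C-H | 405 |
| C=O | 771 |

Bonds broken (reactants):
  C≡C: 2 × 830 = 1660
  C-H: 4 × 405 = 1620
  O=O: 5 × 510 = 2550
  Σ(broken) = 5830 kJ
Bonds formed (products):
  C=O: 8 × 771 = 6168
  O-H: 4 × 450 = 1800
  Σ(formed) = 7968 kJ
ΔH = Σ(broken) − Σ(formed) = 5830 − 7968 = −2138 kJ

ΔH ≈ −2138 kJ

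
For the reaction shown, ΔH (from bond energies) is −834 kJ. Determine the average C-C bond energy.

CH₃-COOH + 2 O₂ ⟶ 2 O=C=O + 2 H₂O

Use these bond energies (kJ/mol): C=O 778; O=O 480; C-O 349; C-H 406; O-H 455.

D(C-C) ≈ 338 kJ/mol

Let D be the C-C bond energy.
Σ(broken) = 1×D + 3×406 + 1×349 + 1×778 + 1×455 + 2×480 = 3760 + D
Σ(formed) = 4×778 + 4×455 = 4932
ΔH = Σ(broken) − Σ(formed) = (3760 + D) − (4932) = −1172 + D
Setting this equal to −834 kJ gives D = 338 kJ/mol.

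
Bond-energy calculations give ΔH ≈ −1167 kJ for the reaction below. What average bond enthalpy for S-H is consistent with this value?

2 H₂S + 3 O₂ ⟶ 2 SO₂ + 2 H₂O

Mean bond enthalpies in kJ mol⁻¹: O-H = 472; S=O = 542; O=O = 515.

Let D be the S-H bond energy.
Σ(broken) = 3×515 + 4×D = 1545 + 4D
Σ(formed) = 4×472 + 4×542 = 4056
ΔH = Σ(broken) − Σ(formed) = (1545 + 4D) − (4056) = −2511 + 4D
Setting this equal to −1167 kJ gives 4D = 1344, so D = 336 kJ/mol.

D(S-H) ≈ 336 kJ/mol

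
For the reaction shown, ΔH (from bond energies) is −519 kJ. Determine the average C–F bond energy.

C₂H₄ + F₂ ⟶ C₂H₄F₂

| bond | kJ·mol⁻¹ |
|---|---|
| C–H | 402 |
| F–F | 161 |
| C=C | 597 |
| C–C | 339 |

Let D be the C–F bond energy.
Σ(broken) = 4×402 + 1×597 + 1×161 = 2366
Σ(formed) = 1×339 + 2×D + 4×402 = 1947 + 2D
ΔH = Σ(broken) − Σ(formed) = (2366) − (1947 + 2D) = +419 − 2D
Setting this equal to −519 kJ gives 2D = 938, so D = 469 kJ/mol.

D(C–F) ≈ 469 kJ/mol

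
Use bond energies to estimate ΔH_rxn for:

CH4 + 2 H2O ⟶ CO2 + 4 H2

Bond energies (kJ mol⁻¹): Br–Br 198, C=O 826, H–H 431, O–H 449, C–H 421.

ΔH ≈ +104 kJ

Bonds broken (reactants):
  C–H: 4 × 421 = 1684
  O–H: 4 × 449 = 1796
  Σ(broken) = 3480 kJ
Bonds formed (products):
  C=O: 2 × 826 = 1652
  H–H: 4 × 431 = 1724
  Σ(formed) = 3376 kJ
ΔH = Σ(broken) − Σ(formed) = 3480 − 3376 = +104 kJ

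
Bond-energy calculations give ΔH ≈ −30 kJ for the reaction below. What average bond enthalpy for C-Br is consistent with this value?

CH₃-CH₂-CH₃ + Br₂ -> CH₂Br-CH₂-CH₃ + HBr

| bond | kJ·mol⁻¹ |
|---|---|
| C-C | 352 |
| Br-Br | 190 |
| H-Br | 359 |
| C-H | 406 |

D(C-Br) ≈ 267 kJ/mol

Let D be the C-Br bond energy.
Σ(broken) = 1×190 + 2×352 + 8×406 = 4142
Σ(formed) = 1×D + 2×352 + 7×406 + 1×359 = 3905 + D
ΔH = Σ(broken) − Σ(formed) = (4142) − (3905 + D) = +237 − D
Setting this equal to −30 kJ gives D = 267 kJ/mol.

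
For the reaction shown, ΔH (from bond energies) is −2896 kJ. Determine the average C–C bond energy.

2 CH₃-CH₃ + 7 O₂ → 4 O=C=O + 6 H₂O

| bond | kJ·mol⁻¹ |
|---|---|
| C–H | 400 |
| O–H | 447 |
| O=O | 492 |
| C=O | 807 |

Let D be the C–C bond energy.
Σ(broken) = 2×D + 12×400 + 7×492 = 8244 + 2D
Σ(formed) = 8×807 + 12×447 = 11820
ΔH = Σ(broken) − Σ(formed) = (8244 + 2D) − (11820) = −3576 + 2D
Setting this equal to −2896 kJ gives 2D = 680, so D = 340 kJ/mol.

D(C–C) ≈ 340 kJ/mol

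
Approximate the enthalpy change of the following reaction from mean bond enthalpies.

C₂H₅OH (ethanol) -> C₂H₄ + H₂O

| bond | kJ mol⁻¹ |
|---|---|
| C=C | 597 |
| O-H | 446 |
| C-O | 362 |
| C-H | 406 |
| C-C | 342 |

ΔH ≈ +67 kJ

Bonds broken (reactants):
  C-C: 1 × 342 = 342
  C-H: 5 × 406 = 2030
  C-O: 1 × 362 = 362
  O-H: 1 × 446 = 446
  Σ(broken) = 3180 kJ
Bonds formed (products):
  C-H: 4 × 406 = 1624
  C=C: 1 × 597 = 597
  O-H: 2 × 446 = 892
  Σ(formed) = 3113 kJ
ΔH = Σ(broken) − Σ(formed) = 3180 − 3113 = +67 kJ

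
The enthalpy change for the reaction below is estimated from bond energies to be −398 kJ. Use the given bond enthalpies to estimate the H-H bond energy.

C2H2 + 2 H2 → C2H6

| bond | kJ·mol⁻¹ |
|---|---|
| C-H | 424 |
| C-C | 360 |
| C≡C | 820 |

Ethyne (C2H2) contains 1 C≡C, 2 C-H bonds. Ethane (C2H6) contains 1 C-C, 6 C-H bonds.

D(H-H) ≈ 419 kJ/mol

Let D be the H-H bond energy.
Σ(broken) = 1×820 + 2×424 + 2×D = 1668 + 2D
Σ(formed) = 1×360 + 6×424 = 2904
ΔH = Σ(broken) − Σ(formed) = (1668 + 2D) − (2904) = −1236 + 2D
Setting this equal to −398 kJ gives 2D = 838, so D = 419 kJ/mol.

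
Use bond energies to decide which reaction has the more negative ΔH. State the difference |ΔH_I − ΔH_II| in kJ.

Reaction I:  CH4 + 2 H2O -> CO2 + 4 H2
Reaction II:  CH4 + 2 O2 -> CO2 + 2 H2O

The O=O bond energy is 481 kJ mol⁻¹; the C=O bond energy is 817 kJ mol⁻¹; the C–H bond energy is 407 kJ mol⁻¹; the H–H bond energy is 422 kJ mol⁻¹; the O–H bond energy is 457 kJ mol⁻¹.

Reaction II, by 1006 kJ

Reaction I:
  Bonds broken (reactants):
    C–H: 4 × 407 = 1628
    O–H: 4 × 457 = 1828
    Σ(broken) = 3456 kJ
  Bonds formed (products):
    C=O: 2 × 817 = 1634
    H–H: 4 × 422 = 1688
    Σ(formed) = 3322 kJ
  ΔH_I = 3456 − 3322 = +134 kJ
Reaction II:
  Bonds broken (reactants):
    C–H: 4 × 407 = 1628
    O=O: 2 × 481 = 962
    Σ(broken) = 2590 kJ
  Bonds formed (products):
    C=O: 2 × 817 = 1634
    O–H: 4 × 457 = 1828
    Σ(formed) = 3462 kJ
  ΔH_II = 2590 − 3462 = −872 kJ
ΔH_I − ΔH_II = +1006 kJ, so reaction II has the more negative ΔH; |ΔH_I − ΔH_II| = 1006 kJ.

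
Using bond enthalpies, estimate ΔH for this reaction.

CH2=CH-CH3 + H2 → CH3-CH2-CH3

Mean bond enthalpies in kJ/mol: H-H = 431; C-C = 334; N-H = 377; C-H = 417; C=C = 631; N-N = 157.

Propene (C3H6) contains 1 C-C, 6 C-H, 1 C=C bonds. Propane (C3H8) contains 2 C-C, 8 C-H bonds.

ΔH ≈ −106 kJ

Bonds broken (reactants):
  C-C: 1 × 334 = 334
  C-H: 6 × 417 = 2502
  C=C: 1 × 631 = 631
  H-H: 1 × 431 = 431
  Σ(broken) = 3898 kJ
Bonds formed (products):
  C-C: 2 × 334 = 668
  C-H: 8 × 417 = 3336
  Σ(formed) = 4004 kJ
ΔH = Σ(broken) − Σ(formed) = 3898 − 4004 = −106 kJ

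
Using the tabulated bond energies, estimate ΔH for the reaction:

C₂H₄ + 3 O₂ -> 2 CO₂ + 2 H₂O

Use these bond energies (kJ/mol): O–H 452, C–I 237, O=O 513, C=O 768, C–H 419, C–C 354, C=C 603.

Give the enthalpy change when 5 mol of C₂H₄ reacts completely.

Bonds broken (reactants):
  C–H: 4 × 419 = 1676
  C=C: 1 × 603 = 603
  O=O: 3 × 513 = 1539
  Σ(broken) = 3818 kJ
Bonds formed (products):
  C=O: 4 × 768 = 3072
  O–H: 4 × 452 = 1808
  Σ(formed) = 4880 kJ
ΔH = Σ(broken) − Σ(formed) = 3818 − 4880 = −1062 kJ
For 5× the reaction as written: 5 × (−1062) = −5310 kJ

ΔH = −5310 kJ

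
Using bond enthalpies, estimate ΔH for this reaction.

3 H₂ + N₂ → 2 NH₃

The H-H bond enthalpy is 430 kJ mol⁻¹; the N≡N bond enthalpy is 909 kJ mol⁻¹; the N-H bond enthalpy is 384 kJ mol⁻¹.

Bonds broken (reactants):
  H-H: 3 × 430 = 1290
  N≡N: 1 × 909 = 909
  Σ(broken) = 2199 kJ
Bonds formed (products):
  N-H: 6 × 384 = 2304
  Σ(formed) = 2304 kJ
ΔH = Σ(broken) − Σ(formed) = 2199 − 2304 = −105 kJ

ΔH ≈ −105 kJ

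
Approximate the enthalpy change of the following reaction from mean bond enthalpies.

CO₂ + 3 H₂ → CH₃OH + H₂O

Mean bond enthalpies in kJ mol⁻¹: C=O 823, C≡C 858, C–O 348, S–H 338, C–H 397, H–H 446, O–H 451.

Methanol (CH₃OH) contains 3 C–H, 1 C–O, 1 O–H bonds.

Bonds broken (reactants):
  C=O: 2 × 823 = 1646
  H–H: 3 × 446 = 1338
  Σ(broken) = 2984 kJ
Bonds formed (products):
  C–H: 3 × 397 = 1191
  C–O: 1 × 348 = 348
  O–H: 3 × 451 = 1353
  Σ(formed) = 2892 kJ
ΔH = Σ(broken) − Σ(formed) = 2984 − 2892 = +92 kJ

ΔH ≈ +92 kJ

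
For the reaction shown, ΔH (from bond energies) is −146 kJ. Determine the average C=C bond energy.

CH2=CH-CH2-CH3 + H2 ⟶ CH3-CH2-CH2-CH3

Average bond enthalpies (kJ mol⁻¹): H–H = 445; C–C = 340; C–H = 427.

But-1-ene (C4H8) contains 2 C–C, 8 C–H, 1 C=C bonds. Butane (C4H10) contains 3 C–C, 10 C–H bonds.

Let D be the C=C bond energy.
Σ(broken) = 2×340 + 8×427 + 1×D + 1×445 = 4541 + D
Σ(formed) = 3×340 + 10×427 = 5290
ΔH = Σ(broken) − Σ(formed) = (4541 + D) − (5290) = −749 + D
Setting this equal to −146 kJ gives D = 603 kJ/mol.

D(C=C) ≈ 603 kJ/mol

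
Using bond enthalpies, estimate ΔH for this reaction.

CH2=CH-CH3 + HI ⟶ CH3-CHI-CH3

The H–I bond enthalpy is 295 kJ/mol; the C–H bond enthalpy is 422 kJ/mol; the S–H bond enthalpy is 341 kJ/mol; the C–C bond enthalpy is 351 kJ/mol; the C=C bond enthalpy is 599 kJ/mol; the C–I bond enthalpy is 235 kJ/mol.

Bonds broken (reactants):
  C–C: 1 × 351 = 351
  C–H: 6 × 422 = 2532
  C=C: 1 × 599 = 599
  H–I: 1 × 295 = 295
  Σ(broken) = 3777 kJ
Bonds formed (products):
  C–C: 2 × 351 = 702
  C–H: 7 × 422 = 2954
  C–I: 1 × 235 = 235
  Σ(formed) = 3891 kJ
ΔH = Σ(broken) − Σ(formed) = 3777 − 3891 = −114 kJ

ΔH ≈ −114 kJ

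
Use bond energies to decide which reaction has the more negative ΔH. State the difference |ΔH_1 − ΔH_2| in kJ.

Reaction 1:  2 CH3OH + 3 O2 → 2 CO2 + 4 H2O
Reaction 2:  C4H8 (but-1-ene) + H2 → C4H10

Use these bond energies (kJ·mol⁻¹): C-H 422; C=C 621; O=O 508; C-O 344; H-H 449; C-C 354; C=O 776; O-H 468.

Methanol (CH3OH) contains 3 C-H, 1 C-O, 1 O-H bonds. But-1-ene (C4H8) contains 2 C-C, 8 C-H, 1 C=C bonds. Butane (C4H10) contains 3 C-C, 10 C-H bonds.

Reaction 1, by 1040 kJ

Reaction 1:
  Bonds broken (reactants):
    C-H: 6 × 422 = 2532
    C-O: 2 × 344 = 688
    O-H: 2 × 468 = 936
    O=O: 3 × 508 = 1524
    Σ(broken) = 5680 kJ
  Bonds formed (products):
    C=O: 4 × 776 = 3104
    O-H: 8 × 468 = 3744
    Σ(formed) = 6848 kJ
  ΔH_1 = 5680 − 6848 = −1168 kJ
Reaction 2:
  Bonds broken (reactants):
    C-C: 2 × 354 = 708
    C-H: 8 × 422 = 3376
    C=C: 1 × 621 = 621
    H-H: 1 × 449 = 449
    Σ(broken) = 5154 kJ
  Bonds formed (products):
    C-C: 3 × 354 = 1062
    C-H: 10 × 422 = 4220
    Σ(formed) = 5282 kJ
  ΔH_2 = 5154 − 5282 = −128 kJ
ΔH_1 − ΔH_2 = −1040 kJ, so reaction 1 has the more negative ΔH; |ΔH_1 − ΔH_2| = 1040 kJ.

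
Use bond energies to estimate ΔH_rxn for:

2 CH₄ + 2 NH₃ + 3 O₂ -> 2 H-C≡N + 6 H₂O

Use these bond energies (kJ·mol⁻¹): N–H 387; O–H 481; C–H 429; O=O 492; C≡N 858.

ΔH ≈ −1116 kJ

Bonds broken (reactants):
  C–H: 8 × 429 = 3432
  N–H: 6 × 387 = 2322
  O=O: 3 × 492 = 1476
  Σ(broken) = 7230 kJ
Bonds formed (products):
  C≡N: 2 × 858 = 1716
  C–H: 2 × 429 = 858
  O–H: 12 × 481 = 5772
  Σ(formed) = 8346 kJ
ΔH = Σ(broken) − Σ(formed) = 7230 − 8346 = −1116 kJ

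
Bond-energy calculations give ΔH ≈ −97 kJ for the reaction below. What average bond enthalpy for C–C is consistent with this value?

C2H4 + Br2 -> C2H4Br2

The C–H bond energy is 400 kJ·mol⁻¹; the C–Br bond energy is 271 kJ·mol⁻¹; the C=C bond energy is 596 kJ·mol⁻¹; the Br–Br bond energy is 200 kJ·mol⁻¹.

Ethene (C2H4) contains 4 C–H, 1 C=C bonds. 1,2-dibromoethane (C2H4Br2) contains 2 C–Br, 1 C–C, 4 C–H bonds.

Let D be the C–C bond energy.
Σ(broken) = 1×200 + 4×400 + 1×596 = 2396
Σ(formed) = 2×271 + 1×D + 4×400 = 2142 + D
ΔH = Σ(broken) − Σ(formed) = (2396) − (2142 + D) = +254 − D
Setting this equal to −97 kJ gives D = 351 kJ/mol.

D(C–C) ≈ 351 kJ/mol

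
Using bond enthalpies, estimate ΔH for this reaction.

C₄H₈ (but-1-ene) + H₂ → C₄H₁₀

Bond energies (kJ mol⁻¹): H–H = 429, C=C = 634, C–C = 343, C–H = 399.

ΔH ≈ −78 kJ

Bonds broken (reactants):
  C–C: 2 × 343 = 686
  C–H: 8 × 399 = 3192
  C=C: 1 × 634 = 634
  H–H: 1 × 429 = 429
  Σ(broken) = 4941 kJ
Bonds formed (products):
  C–C: 3 × 343 = 1029
  C–H: 10 × 399 = 3990
  Σ(formed) = 5019 kJ
ΔH = Σ(broken) − Σ(formed) = 4941 − 5019 = −78 kJ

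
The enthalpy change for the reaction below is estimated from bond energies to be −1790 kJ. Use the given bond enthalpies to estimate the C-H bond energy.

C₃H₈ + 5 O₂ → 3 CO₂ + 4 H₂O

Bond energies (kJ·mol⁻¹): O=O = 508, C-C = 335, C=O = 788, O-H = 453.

D(C-H) ≈ 419 kJ/mol

Let D be the C-H bond energy.
Σ(broken) = 2×335 + 8×D + 5×508 = 3210 + 8D
Σ(formed) = 6×788 + 8×453 = 8352
ΔH = Σ(broken) − Σ(formed) = (3210 + 8D) − (8352) = −5142 + 8D
Setting this equal to −1790 kJ gives 8D = 3352, so D = 419 kJ/mol.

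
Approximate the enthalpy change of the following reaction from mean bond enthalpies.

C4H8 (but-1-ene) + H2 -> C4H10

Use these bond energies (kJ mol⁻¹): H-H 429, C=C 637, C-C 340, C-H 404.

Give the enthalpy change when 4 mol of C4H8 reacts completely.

Bonds broken (reactants):
  C-C: 2 × 340 = 680
  C-H: 8 × 404 = 3232
  C=C: 1 × 637 = 637
  H-H: 1 × 429 = 429
  Σ(broken) = 4978 kJ
Bonds formed (products):
  C-C: 3 × 340 = 1020
  C-H: 10 × 404 = 4040
  Σ(formed) = 5060 kJ
ΔH = Σ(broken) − Σ(formed) = 4978 − 5060 = −82 kJ
For 4× the reaction as written: 4 × (−82) = −328 kJ

ΔH = −328 kJ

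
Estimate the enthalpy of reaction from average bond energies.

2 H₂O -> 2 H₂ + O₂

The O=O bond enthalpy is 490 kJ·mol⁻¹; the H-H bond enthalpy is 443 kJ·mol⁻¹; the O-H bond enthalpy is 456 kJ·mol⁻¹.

Bonds broken (reactants):
  O-H: 4 × 456 = 1824
  Σ(broken) = 1824 kJ
Bonds formed (products):
  H-H: 2 × 443 = 886
  O=O: 1 × 490 = 490
  Σ(formed) = 1376 kJ
ΔH = Σ(broken) − Σ(formed) = 1824 − 1376 = +448 kJ

ΔH ≈ +448 kJ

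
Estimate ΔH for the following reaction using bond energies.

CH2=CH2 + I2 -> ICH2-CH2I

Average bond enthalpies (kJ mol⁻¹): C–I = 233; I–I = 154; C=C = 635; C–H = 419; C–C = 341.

ΔH ≈ −18 kJ

Bonds broken (reactants):
  C–H: 4 × 419 = 1676
  C=C: 1 × 635 = 635
  I–I: 1 × 154 = 154
  Σ(broken) = 2465 kJ
Bonds formed (products):
  C–C: 1 × 341 = 341
  C–H: 4 × 419 = 1676
  C–I: 2 × 233 = 466
  Σ(formed) = 2483 kJ
ΔH = Σ(broken) − Σ(formed) = 2465 − 2483 = −18 kJ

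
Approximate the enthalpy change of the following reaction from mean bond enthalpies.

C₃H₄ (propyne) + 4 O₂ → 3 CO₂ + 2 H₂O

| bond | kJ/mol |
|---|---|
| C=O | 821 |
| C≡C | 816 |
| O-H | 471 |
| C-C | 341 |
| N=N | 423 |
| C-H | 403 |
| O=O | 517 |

Bonds broken (reactants):
  C≡C: 1 × 816 = 816
  C-C: 1 × 341 = 341
  C-H: 4 × 403 = 1612
  O=O: 4 × 517 = 2068
  Σ(broken) = 4837 kJ
Bonds formed (products):
  C=O: 6 × 821 = 4926
  O-H: 4 × 471 = 1884
  Σ(formed) = 6810 kJ
ΔH = Σ(broken) − Σ(formed) = 4837 − 6810 = −1973 kJ

ΔH ≈ −1973 kJ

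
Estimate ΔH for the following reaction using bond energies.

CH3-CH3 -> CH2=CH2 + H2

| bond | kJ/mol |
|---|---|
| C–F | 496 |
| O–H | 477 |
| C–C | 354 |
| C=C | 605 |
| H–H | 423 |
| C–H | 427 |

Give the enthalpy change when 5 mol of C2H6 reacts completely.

ΔH = +900 kJ

Bonds broken (reactants):
  C–C: 1 × 354 = 354
  C–H: 6 × 427 = 2562
  Σ(broken) = 2916 kJ
Bonds formed (products):
  C–H: 4 × 427 = 1708
  C=C: 1 × 605 = 605
  H–H: 1 × 423 = 423
  Σ(formed) = 2736 kJ
ΔH = Σ(broken) − Σ(formed) = 2916 − 2736 = +180 kJ
For 5× the reaction as written: 5 × (+180) = +900 kJ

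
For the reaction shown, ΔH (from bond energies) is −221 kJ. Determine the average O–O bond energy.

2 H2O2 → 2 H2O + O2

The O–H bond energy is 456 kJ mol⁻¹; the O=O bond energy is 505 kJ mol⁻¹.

Let D be the O–O bond energy.
Σ(broken) = 4×456 + 2×D = 1824 + 2D
Σ(formed) = 4×456 + 1×505 = 2329
ΔH = Σ(broken) − Σ(formed) = (1824 + 2D) − (2329) = −505 + 2D
Setting this equal to −221 kJ gives 2D = 284, so D = 142 kJ/mol.

D(O–O) ≈ 142 kJ/mol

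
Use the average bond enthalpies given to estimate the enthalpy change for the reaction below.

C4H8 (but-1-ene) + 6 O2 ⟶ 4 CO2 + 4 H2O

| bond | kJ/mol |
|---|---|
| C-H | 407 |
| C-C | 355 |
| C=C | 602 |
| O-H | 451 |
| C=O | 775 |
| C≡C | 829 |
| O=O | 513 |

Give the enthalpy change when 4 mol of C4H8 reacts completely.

ΔH = −8648 kJ

Bonds broken (reactants):
  C-C: 2 × 355 = 710
  C-H: 8 × 407 = 3256
  C=C: 1 × 602 = 602
  O=O: 6 × 513 = 3078
  Σ(broken) = 7646 kJ
Bonds formed (products):
  C=O: 8 × 775 = 6200
  O-H: 8 × 451 = 3608
  Σ(formed) = 9808 kJ
ΔH = Σ(broken) − Σ(formed) = 7646 − 9808 = −2162 kJ
For 4× the reaction as written: 4 × (−2162) = −8648 kJ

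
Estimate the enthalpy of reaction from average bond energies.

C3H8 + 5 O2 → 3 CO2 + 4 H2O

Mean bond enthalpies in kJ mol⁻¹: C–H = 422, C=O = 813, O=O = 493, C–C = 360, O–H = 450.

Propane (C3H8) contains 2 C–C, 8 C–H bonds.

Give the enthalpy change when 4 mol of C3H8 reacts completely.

ΔH = −7668 kJ

Bonds broken (reactants):
  C–C: 2 × 360 = 720
  C–H: 8 × 422 = 3376
  O=O: 5 × 493 = 2465
  Σ(broken) = 6561 kJ
Bonds formed (products):
  C=O: 6 × 813 = 4878
  O–H: 8 × 450 = 3600
  Σ(formed) = 8478 kJ
ΔH = Σ(broken) − Σ(formed) = 6561 − 8478 = −1917 kJ
For 4× the reaction as written: 4 × (−1917) = −7668 kJ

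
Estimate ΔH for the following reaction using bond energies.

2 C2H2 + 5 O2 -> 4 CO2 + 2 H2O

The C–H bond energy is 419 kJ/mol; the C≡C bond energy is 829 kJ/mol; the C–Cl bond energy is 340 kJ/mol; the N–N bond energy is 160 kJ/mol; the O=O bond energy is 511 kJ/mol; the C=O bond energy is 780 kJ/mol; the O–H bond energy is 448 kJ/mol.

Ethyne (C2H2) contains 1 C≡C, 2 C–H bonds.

Bonds broken (reactants):
  C≡C: 2 × 829 = 1658
  C–H: 4 × 419 = 1676
  O=O: 5 × 511 = 2555
  Σ(broken) = 5889 kJ
Bonds formed (products):
  C=O: 8 × 780 = 6240
  O–H: 4 × 448 = 1792
  Σ(formed) = 8032 kJ
ΔH = Σ(broken) − Σ(formed) = 5889 − 8032 = −2143 kJ

ΔH ≈ −2143 kJ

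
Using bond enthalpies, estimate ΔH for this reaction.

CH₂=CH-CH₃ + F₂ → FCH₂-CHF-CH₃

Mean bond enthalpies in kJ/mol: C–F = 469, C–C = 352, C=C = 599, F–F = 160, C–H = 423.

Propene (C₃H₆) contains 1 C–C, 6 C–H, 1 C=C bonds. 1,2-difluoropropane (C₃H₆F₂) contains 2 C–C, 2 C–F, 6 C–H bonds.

Bonds broken (reactants):
  C–C: 1 × 352 = 352
  C–H: 6 × 423 = 2538
  C=C: 1 × 599 = 599
  F–F: 1 × 160 = 160
  Σ(broken) = 3649 kJ
Bonds formed (products):
  C–C: 2 × 352 = 704
  C–F: 2 × 469 = 938
  C–H: 6 × 423 = 2538
  Σ(formed) = 4180 kJ
ΔH = Σ(broken) − Σ(formed) = 3649 − 4180 = −531 kJ

ΔH ≈ −531 kJ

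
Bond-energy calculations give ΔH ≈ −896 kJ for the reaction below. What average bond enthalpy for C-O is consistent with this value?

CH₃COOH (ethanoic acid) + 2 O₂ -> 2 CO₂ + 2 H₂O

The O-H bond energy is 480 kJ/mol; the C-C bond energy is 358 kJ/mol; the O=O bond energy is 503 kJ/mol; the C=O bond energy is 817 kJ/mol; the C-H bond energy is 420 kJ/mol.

Let D be the C-O bond energy.
Σ(broken) = 1×358 + 3×420 + 1×D + 1×817 + 1×480 + 2×503 = 3921 + D
Σ(formed) = 4×817 + 4×480 = 5188
ΔH = Σ(broken) − Σ(formed) = (3921 + D) − (5188) = −1267 + D
Setting this equal to −896 kJ gives D = 371 kJ/mol.

D(C-O) ≈ 371 kJ/mol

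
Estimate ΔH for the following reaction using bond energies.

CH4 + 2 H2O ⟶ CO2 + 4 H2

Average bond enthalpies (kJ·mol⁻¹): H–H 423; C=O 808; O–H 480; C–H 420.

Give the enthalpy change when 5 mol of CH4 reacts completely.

ΔH = +1460 kJ

Bonds broken (reactants):
  C–H: 4 × 420 = 1680
  O–H: 4 × 480 = 1920
  Σ(broken) = 3600 kJ
Bonds formed (products):
  C=O: 2 × 808 = 1616
  H–H: 4 × 423 = 1692
  Σ(formed) = 3308 kJ
ΔH = Σ(broken) − Σ(formed) = 3600 − 3308 = +292 kJ
For 5× the reaction as written: 5 × (+292) = +1460 kJ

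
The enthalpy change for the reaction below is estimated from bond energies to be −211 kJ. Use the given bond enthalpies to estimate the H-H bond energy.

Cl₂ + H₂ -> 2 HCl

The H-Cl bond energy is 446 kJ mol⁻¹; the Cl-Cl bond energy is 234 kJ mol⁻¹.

D(H-H) ≈ 447 kJ/mol

Let D be the H-H bond energy.
Σ(broken) = 1×234 + 1×D = 234 + D
Σ(formed) = 2×446 = 892
ΔH = Σ(broken) − Σ(formed) = (234 + D) − (892) = −658 + D
Setting this equal to −211 kJ gives D = 447 kJ/mol.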